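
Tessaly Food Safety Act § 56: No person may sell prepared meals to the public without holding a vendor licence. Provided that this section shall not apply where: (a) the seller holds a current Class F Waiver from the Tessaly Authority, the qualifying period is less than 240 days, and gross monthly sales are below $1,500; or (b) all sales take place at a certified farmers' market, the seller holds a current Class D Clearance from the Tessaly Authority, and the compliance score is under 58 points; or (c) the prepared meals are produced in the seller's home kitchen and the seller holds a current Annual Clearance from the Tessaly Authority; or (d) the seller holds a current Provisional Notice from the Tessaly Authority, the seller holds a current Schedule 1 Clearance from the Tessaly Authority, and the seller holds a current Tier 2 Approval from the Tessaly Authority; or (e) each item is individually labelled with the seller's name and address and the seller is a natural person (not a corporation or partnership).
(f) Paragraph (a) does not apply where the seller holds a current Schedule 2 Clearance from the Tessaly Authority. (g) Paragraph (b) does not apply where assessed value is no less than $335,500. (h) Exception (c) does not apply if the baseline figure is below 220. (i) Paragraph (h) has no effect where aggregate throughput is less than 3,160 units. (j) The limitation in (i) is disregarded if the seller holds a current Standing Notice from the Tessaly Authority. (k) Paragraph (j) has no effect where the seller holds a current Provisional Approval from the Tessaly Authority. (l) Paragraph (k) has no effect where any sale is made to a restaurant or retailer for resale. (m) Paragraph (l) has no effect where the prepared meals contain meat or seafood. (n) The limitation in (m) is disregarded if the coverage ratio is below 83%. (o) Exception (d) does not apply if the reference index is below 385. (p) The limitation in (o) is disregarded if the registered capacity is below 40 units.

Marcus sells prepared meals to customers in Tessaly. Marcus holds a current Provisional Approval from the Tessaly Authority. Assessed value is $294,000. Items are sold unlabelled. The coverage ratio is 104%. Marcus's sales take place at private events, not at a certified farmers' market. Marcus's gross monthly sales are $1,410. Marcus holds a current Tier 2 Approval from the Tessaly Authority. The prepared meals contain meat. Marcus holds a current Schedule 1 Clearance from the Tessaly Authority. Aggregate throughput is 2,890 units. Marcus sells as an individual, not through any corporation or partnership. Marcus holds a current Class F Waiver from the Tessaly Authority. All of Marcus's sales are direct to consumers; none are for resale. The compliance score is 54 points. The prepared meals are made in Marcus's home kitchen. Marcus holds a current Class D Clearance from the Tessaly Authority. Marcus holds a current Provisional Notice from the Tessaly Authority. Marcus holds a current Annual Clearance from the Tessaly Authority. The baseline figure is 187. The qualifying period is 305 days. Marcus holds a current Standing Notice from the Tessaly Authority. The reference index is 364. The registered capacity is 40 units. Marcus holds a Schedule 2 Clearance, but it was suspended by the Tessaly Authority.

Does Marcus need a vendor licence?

No — exception (c) applies; Marcus is not required to hold a vendor licence.

Exception (a) does not apply: the qualifying period is 305 days, not less than 240 days.
Exception (b) fails — sales are at private events, not a certified farmers' market.
Exception (c): the prepared meals are home-kitchen produced; a current Annual Clearance is held — every condition holds. As to paragraphs (h)–(n): (h) operates (the baseline figure is 187, below the 220 limit), but is overridden by (i): (i) operates — aggregate throughput is 2,890 units, less than the 3,160 units limit. (j) would limit (i) — a current Standing Notice is held — but (k) sets (j) aside: (k) applies — a current Provisional Approval is held. (l) is not engaged (no sales are for resale), so (k) stands. (c) remains available.
Exception (d) is satisfied on its face — a current Provisional Notice is held; a current Schedule 1 Clearance is held; a current Tier 2 Approval is held. But applying paragraphs (o)–(p): (o) operates against (d): the reference index is 364, below the 385 limit. (p), which would lift (o), is not triggered — the registered capacity is 40 units, not below 40 units. (d) is therefore removed.
Exception (e) does not apply: items are sold unlabelled.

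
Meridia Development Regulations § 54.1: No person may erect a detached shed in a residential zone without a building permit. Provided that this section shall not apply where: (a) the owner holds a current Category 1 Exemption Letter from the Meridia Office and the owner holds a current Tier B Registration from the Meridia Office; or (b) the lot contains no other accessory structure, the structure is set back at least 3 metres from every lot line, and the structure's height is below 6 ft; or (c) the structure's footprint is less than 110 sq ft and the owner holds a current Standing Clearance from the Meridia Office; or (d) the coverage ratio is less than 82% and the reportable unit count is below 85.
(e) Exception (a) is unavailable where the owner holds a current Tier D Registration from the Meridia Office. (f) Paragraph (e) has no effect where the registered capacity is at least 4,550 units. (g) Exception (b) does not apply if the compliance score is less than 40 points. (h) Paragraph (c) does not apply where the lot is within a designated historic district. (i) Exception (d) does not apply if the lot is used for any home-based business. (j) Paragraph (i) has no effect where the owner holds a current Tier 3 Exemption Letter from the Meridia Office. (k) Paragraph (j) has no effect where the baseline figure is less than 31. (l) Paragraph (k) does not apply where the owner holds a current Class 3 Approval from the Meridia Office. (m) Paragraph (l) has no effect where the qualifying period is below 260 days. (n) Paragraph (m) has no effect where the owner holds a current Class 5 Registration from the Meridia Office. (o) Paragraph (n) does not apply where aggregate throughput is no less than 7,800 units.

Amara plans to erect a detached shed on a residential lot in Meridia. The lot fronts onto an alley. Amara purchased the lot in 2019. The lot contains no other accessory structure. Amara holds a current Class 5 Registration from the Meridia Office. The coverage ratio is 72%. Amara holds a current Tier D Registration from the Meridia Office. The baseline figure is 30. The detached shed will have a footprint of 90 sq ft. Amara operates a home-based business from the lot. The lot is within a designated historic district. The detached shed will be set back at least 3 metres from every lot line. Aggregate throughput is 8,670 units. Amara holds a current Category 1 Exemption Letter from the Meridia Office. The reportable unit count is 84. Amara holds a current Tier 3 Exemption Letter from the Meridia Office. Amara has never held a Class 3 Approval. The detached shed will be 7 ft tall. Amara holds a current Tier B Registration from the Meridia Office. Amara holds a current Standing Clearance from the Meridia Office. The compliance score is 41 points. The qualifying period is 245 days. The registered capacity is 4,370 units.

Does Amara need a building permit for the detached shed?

Yes — Amara must obtain a building permit.

Exception (a) is satisfied on its face — a current Category 1 Exemption Letter is held; a current Tier B Registration is held. But: (e) operates against (a): a current Tier D Registration is held. (f), which would lift (e), is not triggered — the registered capacity is 4,370 units, short of 4,550 units. So (a) is unavailable.
Exception (b) fails — the structure's height is 7 ft, not below 6 ft.
Exception (c): the structure's footprint is 90 sq ft, less than the 110 sq ft limit; a current Standing Clearance is held — every condition holds. However, paragraph (h) must be considered: (h) is triggered — the lot is in a historic district. (c) is therefore removed.
Exception (d)'s conditions are all satisfied: the coverage ratio is 72%, less than the 82% limit; the reportable unit count is 84, below the 85 limit. But applying paragraphs (i)–(o): (i) operates against (d): a home-based business operates on the lot. (j) is engaged (a current Tier 3 Exemption Letter is held), but is displaced by (k): (k) operates against (j): the baseline figure is 30, less than the 31 limit. (l) is not engaged (the Class 3 Approval is not current), so (k) stands. Exception (d) does not apply.
None of the exceptions is available; § 54.1 applies in full.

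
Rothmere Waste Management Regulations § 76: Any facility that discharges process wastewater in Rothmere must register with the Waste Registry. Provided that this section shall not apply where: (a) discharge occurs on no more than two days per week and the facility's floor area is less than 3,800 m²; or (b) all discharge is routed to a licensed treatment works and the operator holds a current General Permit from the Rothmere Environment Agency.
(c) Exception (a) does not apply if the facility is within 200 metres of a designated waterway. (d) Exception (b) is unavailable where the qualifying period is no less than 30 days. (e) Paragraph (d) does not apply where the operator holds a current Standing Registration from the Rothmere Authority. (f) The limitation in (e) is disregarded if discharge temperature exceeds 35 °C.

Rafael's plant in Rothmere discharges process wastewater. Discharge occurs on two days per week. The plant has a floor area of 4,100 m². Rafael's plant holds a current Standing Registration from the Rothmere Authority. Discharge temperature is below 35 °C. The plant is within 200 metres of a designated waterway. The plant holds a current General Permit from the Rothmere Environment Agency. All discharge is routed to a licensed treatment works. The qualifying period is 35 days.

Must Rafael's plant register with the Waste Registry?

Exception (a) fails — the facility's floor area is 4,100 m², not less than 3,800 m².
Exception (b)'s conditions are all satisfied: discharge is routed to a licensed treatment works; a current General Permit is held. Considering the limiting provisions: (d) operates (the qualifying period is 35 days, meeting the 30 days threshold), but yields to (e): (e) is triggered — a current Standing Registration is held. (f), which would lift (e), is not engaged — discharge temperature is below 35 °C. (b) remains available.

No — exception (b) applies; Rafael's plant is not required to register with the Waste Registry.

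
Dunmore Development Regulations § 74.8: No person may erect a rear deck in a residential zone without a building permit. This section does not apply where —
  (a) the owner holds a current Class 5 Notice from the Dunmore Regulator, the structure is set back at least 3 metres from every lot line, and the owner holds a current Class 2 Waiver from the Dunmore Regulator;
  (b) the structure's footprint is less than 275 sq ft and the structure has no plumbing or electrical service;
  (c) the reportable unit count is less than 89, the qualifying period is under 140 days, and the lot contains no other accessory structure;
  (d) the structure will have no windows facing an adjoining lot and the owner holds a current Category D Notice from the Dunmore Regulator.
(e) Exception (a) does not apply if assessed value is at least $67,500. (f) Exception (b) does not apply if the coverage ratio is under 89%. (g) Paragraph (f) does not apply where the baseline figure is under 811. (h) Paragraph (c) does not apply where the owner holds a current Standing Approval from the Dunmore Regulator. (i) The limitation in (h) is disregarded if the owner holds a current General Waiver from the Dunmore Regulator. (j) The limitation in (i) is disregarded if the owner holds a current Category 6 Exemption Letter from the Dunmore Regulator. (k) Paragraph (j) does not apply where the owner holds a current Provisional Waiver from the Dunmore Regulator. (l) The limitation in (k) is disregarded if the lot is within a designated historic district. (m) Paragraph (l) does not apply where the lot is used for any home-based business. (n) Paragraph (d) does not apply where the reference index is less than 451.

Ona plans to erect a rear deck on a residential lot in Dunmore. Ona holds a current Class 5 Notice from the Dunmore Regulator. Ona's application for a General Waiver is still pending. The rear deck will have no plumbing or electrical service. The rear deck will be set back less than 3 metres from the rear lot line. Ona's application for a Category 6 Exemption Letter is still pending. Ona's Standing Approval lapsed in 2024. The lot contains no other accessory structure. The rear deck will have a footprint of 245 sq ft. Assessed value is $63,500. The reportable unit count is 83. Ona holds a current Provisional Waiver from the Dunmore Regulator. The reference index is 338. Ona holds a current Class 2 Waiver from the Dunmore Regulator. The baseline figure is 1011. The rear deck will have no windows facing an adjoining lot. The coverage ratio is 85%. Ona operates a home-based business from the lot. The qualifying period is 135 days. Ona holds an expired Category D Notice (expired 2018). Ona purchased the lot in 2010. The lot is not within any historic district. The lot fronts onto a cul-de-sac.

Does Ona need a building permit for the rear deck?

Exception (a) requires that the structure is set back at least 3 metres from every lot line; but the rear setback is under 3 m, so (a) is unavailable.
Exception (b) is satisfied on its face — the structure's footprint is 245 sq ft, less than the 275 sq ft limit; there is no plumbing or electrical service. But applying paragraphs (f)–(g): (f) operates against (b): the coverage ratio is 85%, under the 89% limit. (g), which would lift (f), is not engaged — the baseline figure is 1,011, not under 811. So (b) is unavailable.
Exception (c): the reportable unit count is 83, less than the 89 limit; the qualifying period is 135 days, under the 140 days limit; the lot has no other accessory structure — every condition holds. Under paragraphs (h)–(m): (h), which would limit (c), is not triggered: there is no Standing Approval in force. Exception (c) stands.
Exception (d) does not apply: the Category D Notice is not current.

No — exception (c) applies; Ona does not need a building permit.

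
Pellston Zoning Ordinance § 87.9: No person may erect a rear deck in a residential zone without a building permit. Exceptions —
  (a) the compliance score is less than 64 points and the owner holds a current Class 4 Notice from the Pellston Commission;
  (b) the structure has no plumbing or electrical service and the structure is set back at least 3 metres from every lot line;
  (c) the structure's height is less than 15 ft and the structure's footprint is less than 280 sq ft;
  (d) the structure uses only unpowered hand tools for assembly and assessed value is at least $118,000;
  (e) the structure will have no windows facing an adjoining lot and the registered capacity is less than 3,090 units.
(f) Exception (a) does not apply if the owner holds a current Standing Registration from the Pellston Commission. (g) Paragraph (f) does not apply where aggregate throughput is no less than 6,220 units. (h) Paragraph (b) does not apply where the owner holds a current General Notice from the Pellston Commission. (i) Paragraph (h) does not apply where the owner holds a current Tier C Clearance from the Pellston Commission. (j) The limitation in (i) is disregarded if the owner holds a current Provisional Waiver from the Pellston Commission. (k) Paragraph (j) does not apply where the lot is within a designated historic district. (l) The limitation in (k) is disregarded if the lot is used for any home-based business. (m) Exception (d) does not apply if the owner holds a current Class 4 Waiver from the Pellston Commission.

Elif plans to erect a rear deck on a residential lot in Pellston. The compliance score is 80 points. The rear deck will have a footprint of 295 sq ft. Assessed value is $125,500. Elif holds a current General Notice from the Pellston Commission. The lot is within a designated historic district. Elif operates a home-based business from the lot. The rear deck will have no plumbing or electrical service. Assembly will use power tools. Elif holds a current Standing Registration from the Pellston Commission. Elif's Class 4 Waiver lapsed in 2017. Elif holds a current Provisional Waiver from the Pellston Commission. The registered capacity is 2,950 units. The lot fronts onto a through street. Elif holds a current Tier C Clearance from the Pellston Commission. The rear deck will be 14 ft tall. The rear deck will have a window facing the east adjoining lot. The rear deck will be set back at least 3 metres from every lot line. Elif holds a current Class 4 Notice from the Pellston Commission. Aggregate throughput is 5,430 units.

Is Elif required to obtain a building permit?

Yes — Elif must obtain a building permit.

Exception (a) does not apply: the compliance score is 80 points, not less than 64 points.
All of (b)'s requirements are met (there is no plumbing or electrical service; the setback is at least 3 m on every side). Turning to paragraphs (h)–(l): (h) is triggered — a current General Notice is held. (i) would limit (h) — a current Tier C Clearance is held — but (j) sets (i) aside: (j) operates against (i): a current Provisional Waiver is held. (k) would limit (j) — the lot is in a historic district — but (l) sets (k) aside: (l) is triggered — a home-based business operates on the lot. Exception (b) does not apply.
Exception (c) does not apply: the structure's footprint is 295 sq ft, not less than 280 sq ft.
Exception (d) fails — assembly uses power tools.
Exception (e) fails — a window faces an adjoining lot.
No exception is made out. Elif falls within the general rule.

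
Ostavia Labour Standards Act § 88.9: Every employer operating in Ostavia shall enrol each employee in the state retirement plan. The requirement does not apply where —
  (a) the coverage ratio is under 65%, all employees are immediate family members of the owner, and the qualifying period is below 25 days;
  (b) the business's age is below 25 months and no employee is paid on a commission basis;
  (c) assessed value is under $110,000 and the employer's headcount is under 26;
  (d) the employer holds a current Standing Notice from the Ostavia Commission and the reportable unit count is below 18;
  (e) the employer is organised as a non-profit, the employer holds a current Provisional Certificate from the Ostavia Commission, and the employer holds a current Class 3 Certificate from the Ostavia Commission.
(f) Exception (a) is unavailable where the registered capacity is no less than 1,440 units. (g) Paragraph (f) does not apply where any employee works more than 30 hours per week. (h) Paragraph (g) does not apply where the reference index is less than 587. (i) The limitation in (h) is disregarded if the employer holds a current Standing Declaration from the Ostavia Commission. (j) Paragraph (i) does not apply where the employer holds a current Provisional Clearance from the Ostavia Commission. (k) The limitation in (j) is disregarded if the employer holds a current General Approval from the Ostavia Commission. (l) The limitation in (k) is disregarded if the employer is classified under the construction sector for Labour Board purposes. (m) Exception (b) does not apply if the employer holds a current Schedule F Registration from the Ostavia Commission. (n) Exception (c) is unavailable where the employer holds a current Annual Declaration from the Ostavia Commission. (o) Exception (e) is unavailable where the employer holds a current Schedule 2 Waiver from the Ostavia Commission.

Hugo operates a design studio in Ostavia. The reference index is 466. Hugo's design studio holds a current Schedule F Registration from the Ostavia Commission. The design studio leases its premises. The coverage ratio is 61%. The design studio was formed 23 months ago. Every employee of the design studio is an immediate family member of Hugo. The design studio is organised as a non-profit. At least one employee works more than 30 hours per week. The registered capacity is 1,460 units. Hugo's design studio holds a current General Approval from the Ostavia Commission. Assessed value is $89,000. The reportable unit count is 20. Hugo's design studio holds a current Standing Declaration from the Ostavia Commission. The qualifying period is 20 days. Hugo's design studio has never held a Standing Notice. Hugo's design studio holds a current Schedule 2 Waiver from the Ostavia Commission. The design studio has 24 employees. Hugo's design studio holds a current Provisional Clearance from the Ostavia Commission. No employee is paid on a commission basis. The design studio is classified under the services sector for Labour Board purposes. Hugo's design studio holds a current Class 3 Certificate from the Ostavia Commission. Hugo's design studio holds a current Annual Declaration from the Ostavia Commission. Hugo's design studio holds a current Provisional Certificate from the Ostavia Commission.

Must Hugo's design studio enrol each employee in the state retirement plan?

Exception (a): the coverage ratio is 61%, under the 65% limit; every employee is an immediate family member; the qualifying period is 20 days, below the 25 days limit — every condition holds. As to paragraphs (f)–(l): (f) would limit (a) — the registered capacity is 1,460 units, meeting the 1,440 units threshold — but (g) sets (f) aside: (g) operates against (f): at least one employee exceeds 30 hours/week. (h) would limit (g) — the reference index is 466, less than the 587 limit — but (i) sets (h) aside: (i) applies — a current Standing Declaration is held. (j) is triggered (a current Provisional Clearance is held), but is itself disapplied by (k): (k) operates against (j): a current General Approval is held. (l), which would lift (k), is not engaged — the design studio is classified under the services sector. So (a) applies.
Exception (b) is satisfied on its face — the business's age is 23 months, below the 25 months limit; no employee is paid on commission. However, paragraph (m) must be considered: (m) is engaged — a current Schedule F Registration is held. So (b) is unavailable.
All of (c)'s requirements are met (assessed value is $89,000, under the $110,000 limit; the employer's headcount is 24, under the 26 limit). However, paragraph (n) must be considered: (n) operates against (c): a current Annual Declaration is held. So (c) is unavailable.
Exception (d) fails — the Standing Notice is not current.
All of (e)'s requirements are met (the employer is a non-profit; a current Provisional Certificate is held; a current Class 3 Certificate is held). But: (o) is triggered — a current Schedule 2 Waiver is held. So (e) is unavailable.

No — exception (a) applies; Hugo's design studio is not required to enrol each employee in the state retirement plan.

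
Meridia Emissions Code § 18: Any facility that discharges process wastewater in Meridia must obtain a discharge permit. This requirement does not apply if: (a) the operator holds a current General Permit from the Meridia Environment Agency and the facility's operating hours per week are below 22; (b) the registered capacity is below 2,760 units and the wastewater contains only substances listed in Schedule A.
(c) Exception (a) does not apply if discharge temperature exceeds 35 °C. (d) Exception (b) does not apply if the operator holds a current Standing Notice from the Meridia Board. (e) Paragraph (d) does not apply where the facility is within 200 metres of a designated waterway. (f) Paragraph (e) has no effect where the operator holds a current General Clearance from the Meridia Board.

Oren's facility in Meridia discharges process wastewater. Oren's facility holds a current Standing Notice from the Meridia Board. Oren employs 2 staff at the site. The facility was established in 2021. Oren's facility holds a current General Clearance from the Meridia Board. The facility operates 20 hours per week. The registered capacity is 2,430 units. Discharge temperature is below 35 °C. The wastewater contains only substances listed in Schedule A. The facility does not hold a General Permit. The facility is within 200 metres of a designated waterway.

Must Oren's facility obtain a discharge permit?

Yes — Oren's facility must obtain a discharge permit.

Exception (a) does not apply: no General Permit is held.
Exception (b) is satisfied on its face — the registered capacity is 2,430 units, below the 2,760 units limit; the wastewater is Schedule-A-only. However, paragraphs (d)–(f) must be considered: (d) operates against (b): a current Standing Notice is held. (e) is engaged (the facility is within 200 m of a designated waterway), but is itself disapplied by (f): (f) applies — a current General Clearance is held. So (b) is unavailable.
No exception displaces § 18.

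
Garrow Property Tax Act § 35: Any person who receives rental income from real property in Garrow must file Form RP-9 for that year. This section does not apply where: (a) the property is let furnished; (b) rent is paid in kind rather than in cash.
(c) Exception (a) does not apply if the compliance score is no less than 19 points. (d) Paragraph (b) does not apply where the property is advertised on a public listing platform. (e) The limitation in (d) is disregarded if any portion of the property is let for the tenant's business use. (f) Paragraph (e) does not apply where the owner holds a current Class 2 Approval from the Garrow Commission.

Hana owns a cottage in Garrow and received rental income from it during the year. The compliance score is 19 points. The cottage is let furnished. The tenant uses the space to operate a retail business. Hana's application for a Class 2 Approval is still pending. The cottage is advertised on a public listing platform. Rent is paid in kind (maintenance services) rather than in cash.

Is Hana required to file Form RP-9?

All of (a)'s requirements are met (the property is let furnished). Turning to paragraph (c): (c) operates against (a): the compliance score is 19 points, meeting the 19 points threshold. Exception (a) does not apply.
Exception (b) is satisfied on its face — rent is paid in kind. As to paragraphs (d)–(f): (d) is engaged (the property is publicly advertised), but is set aside by (e): (e) applies — the space is let for business use. (f), which would lift (e), is not engaged — no current Class 2 Approval is held. So (b) applies.

No — exception (b) applies; Hana is not required to file Form RP-9.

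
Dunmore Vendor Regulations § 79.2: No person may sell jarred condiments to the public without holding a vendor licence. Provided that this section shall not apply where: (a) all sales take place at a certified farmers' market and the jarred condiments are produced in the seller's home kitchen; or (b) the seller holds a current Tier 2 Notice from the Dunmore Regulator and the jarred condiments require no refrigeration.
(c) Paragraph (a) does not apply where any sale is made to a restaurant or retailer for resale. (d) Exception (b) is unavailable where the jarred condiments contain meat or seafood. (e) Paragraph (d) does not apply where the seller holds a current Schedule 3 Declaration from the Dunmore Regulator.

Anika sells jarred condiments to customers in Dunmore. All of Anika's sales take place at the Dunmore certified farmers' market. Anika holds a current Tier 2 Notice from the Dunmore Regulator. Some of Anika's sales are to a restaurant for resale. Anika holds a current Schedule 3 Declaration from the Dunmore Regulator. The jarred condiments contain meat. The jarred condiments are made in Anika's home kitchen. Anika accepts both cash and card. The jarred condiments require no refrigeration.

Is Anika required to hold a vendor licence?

Exception (a)'s conditions are all satisfied: all sales are at a certified farmers' market; the jarred condiments are home-kitchen produced. But: (c) operates against (a): some sales are to a restaurant for resale. Exception (a) does not apply.
Exception (b)'s conditions are all satisfied: a current Tier 2 Notice is held; the jarred condiments are shelf-stable. Under paragraphs (d)–(e): (d) applies (the jarred condiments contain meat), but is set aside by (e): (e) operates against (d): a current Schedule 3 Declaration is held. So (b) applies.

No — exception (b) applies; Anika is not required to hold a vendor licence.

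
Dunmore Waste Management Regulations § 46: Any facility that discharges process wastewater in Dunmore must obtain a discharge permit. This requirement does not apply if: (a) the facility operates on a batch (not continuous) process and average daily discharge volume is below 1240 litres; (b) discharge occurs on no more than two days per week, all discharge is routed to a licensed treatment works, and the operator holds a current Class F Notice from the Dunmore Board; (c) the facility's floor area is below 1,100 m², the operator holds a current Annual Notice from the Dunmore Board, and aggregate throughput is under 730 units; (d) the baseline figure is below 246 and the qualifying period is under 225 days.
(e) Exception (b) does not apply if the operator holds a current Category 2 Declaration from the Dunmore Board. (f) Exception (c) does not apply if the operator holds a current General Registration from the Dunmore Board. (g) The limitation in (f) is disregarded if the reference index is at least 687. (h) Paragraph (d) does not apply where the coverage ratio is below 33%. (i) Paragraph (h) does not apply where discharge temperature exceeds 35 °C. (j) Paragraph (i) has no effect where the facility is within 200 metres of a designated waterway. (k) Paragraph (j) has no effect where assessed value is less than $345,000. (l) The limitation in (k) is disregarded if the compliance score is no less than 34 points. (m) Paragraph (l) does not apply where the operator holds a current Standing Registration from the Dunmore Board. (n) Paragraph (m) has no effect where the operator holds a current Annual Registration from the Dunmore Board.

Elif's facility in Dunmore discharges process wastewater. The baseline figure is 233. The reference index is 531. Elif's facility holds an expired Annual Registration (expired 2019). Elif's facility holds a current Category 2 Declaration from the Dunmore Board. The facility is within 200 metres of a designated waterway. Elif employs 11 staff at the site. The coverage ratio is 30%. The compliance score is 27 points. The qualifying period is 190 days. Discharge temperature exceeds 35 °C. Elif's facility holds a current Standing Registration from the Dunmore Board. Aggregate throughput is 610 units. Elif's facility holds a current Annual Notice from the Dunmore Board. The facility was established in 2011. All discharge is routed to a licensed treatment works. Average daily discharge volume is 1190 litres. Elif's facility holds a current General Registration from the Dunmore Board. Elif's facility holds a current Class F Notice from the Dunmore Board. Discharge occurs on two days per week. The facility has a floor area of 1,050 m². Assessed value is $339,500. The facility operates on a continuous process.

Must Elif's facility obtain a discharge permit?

Exception (a) fails — the facility operates on a continuous process.
Exception (b) is satisfied on its face — discharge occurs on no more than two days per week; discharge is routed to a licensed treatment works; a current Class F Notice is held. Turning to paragraph (e): (e) operates against (b): a current Category 2 Declaration is held. So (b) is unavailable.
Exception (c)'s conditions are all satisfied: the facility's floor area is 1,050 m², below the 1,100 m² limit; a current Annual Notice is held; aggregate throughput is 610 units, under the 730 units limit. Turning to paragraphs (f)–(g): (f) operates against (c): a current General Registration is held. (g), which would lift (f), does not operate here — the reference index is 531, short of 687. So (c) is unavailable.
Exception (d)'s conditions are all satisfied: the baseline figure is 233, below the 246 limit; the qualifying period is 190 days, under the 225 days limit. As to paragraphs (h)–(n): (h) would limit (d) — the coverage ratio is 30%, below the 33% limit — but (i) sets (h) aside: (i) operates against (h): discharge temperature exceeds 35 °C. (j) applies (the facility is within 200 m of a designated waterway), but is overridden by (k): (k) operates against (j): assessed value is $339,500, less than the $345,000 limit. (l) does not operate here (the compliance score is 27 points, short of 34 points), so (k) stands. Exception (d) stands.

No — exception (d) applies; Elif's facility is not required to obtain a discharge permit.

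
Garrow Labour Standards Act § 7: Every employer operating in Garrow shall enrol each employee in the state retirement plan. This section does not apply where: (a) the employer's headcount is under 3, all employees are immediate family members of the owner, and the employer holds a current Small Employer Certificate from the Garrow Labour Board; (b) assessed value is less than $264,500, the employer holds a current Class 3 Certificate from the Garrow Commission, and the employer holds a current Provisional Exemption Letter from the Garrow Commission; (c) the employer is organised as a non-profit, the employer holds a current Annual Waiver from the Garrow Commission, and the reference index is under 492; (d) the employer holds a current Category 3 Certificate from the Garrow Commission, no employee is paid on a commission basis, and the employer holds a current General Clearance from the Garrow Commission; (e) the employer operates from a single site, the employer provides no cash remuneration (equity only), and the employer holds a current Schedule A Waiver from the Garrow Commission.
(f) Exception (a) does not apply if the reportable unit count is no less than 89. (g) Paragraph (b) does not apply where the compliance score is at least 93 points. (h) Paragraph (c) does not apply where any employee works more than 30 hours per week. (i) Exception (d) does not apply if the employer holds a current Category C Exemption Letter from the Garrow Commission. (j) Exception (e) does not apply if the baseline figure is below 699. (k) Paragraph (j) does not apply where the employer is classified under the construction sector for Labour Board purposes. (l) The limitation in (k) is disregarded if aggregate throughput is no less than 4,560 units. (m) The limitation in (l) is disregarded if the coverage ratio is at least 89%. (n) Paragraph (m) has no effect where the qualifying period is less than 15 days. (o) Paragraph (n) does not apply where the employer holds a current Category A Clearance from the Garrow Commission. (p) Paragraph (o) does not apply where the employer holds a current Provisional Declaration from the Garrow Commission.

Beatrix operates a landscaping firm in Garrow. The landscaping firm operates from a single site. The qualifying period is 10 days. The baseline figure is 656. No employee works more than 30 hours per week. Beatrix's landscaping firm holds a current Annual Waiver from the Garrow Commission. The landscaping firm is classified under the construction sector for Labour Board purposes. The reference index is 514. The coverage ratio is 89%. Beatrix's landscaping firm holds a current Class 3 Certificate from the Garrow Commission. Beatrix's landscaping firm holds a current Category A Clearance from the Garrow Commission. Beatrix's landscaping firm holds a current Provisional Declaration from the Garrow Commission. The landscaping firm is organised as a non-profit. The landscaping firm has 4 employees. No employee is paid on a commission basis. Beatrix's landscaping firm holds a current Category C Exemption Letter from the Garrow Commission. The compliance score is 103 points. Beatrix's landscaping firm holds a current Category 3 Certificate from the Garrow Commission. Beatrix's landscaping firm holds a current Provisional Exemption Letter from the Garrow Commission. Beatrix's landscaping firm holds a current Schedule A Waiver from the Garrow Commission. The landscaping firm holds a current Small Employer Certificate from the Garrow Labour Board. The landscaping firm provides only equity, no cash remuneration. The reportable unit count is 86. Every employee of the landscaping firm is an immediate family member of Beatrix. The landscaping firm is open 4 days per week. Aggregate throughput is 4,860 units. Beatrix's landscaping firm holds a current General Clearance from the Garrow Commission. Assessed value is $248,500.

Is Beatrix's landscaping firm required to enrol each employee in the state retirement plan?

Exception (a) fails — the employer's headcount is 4, not under 3.
All of (b)'s requirements are met (assessed value is $248,500, less than the $264,500 limit; a current Class 3 Certificate is held; a current Provisional Exemption Letter is held). But: (g) operates — the compliance score is 103 points, meeting the 93 points threshold. Exception (b) does not apply.
Exception (c) fails — the reference index is 514, not under 492.
All of (d)'s requirements are met (a current Category 3 Certificate is held; no employee is paid on commission; a current General Clearance is held). However, paragraph (i) must be considered: (i) applies — a current Category C Exemption Letter is held. So (d) is unavailable.
Exception (e)'s conditions are all satisfied: the employer operates from a single site; remuneration is equity-only; a current Schedule A Waiver is held. Turning to paragraphs (j)–(p): (j) is engaged — the baseline figure is 656, below the 699 limit. (k) would limit (j) — the landscaping firm is classified under the construction sector — but (l) sets (k) aside: (l) is triggered — aggregate throughput is 4,860 units, meeting the 4,560 units threshold. (m) operates (the coverage ratio is 89%, meeting the 89% threshold), but is overridden by (n): (n) is engaged — the qualifying period is 10 days, less than the 15 days limit. (o) operates (a current Category A Clearance is held), but is overridden by (p): (p) applies — a current Provisional Declaration is held. (e) is therefore removed.
No exception displaces § 7.

Yes — Beatrix's landscaping firm must enrol each employee in the state retirement plan.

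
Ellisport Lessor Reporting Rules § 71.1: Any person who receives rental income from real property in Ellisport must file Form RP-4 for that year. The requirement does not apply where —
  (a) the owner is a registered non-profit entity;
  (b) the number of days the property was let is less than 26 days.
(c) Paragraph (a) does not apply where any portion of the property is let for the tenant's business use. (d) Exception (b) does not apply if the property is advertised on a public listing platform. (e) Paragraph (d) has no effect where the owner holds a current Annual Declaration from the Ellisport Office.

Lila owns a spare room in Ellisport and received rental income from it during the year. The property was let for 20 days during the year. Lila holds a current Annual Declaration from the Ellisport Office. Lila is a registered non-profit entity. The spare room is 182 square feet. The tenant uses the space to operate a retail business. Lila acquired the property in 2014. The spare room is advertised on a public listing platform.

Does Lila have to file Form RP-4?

No — exception (b) applies; Lila is not required to file Form RP-4.

All of (a)'s requirements are met (Lila is a registered non-profit). But applying paragraph (c): (c) operates against (a): the space is let for business use. (a) is therefore removed.
Exception (b)'s conditions are all satisfied: the number of days the property was let is 20 days, less than the 26 days limit. As to paragraphs (d)–(e): (d) is triggered (the property is publicly advertised), but is set aside by (e): (e) operates against (d): a current Annual Declaration is held. So (b) applies.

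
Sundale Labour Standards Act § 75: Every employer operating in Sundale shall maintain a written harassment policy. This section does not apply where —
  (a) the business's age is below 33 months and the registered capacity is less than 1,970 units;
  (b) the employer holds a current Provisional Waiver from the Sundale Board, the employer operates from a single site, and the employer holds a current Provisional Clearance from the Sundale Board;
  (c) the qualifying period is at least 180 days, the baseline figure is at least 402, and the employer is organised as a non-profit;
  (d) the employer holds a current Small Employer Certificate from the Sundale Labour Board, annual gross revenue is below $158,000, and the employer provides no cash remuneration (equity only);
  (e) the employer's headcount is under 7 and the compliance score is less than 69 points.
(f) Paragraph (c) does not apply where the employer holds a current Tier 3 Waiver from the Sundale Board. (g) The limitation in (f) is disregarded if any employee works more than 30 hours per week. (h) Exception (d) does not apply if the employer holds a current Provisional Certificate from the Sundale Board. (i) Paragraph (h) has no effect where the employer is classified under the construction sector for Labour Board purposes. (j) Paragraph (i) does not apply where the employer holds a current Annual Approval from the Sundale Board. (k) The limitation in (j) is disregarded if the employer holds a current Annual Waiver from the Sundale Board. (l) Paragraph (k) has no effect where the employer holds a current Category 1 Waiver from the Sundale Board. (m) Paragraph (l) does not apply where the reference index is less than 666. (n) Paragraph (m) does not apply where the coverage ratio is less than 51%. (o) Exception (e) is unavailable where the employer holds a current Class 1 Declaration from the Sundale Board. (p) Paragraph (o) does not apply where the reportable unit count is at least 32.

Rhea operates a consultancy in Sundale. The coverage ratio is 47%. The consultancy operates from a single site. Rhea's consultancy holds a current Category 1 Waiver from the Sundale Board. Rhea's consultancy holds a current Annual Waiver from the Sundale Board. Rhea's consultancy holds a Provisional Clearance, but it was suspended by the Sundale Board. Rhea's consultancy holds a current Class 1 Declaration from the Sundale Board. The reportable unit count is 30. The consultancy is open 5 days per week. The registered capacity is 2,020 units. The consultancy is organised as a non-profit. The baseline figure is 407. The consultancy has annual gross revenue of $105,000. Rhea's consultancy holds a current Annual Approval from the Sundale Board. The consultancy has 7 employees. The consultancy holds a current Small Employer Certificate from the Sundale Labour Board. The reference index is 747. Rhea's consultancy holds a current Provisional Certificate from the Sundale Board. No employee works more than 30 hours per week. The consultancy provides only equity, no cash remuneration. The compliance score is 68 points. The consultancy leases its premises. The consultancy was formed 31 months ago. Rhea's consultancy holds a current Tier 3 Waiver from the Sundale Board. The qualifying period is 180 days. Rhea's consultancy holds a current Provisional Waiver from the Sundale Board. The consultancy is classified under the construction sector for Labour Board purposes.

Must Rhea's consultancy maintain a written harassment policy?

Yes — Rhea's consultancy must maintain a written harassment policy.

Exception (a) does not apply: the registered capacity is 2,020 units, not less than 1,970 units.
Exception (b) requires that the employer holds a current Provisional Clearance from the Sundale Board; but there is no Provisional Clearance in force, so (b) is unavailable.
Exception (c)'s conditions are all satisfied: the qualifying period is 180 days, meeting the 180 days threshold; the baseline figure is 407, meeting the 402 threshold; the employer is a non-profit. However, paragraphs (f)–(g) must be considered: (f) operates — a current Tier 3 Waiver is held. (g), which would lift (f), is not engaged — no employee exceeds 30 hours/week. (c) is therefore removed.
Exception (d): a current Small Employer Certificate is held; annual gross revenue is $105,000, below the $158,000 limit; remuneration is equity-only — every condition holds. But applying paragraphs (h)–(n): (h) is triggered — a current Provisional Certificate is held. (i) is engaged (the consultancy is classified under the construction sector), but is itself disapplied by (j): (j) operates — a current Annual Approval is held. (k) would limit (j) — a current Annual Waiver is held — but (l) sets (k) aside: (l) operates against (k): a current Category 1 Waiver is held. (m) does not operate here (the reference index is 747, not less than 666), so (l) stands. (d) is therefore removed.
Exception (e) does not apply: the employer's headcount is 7, not under 7.
None of the exceptions is available; § 75 applies in full.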